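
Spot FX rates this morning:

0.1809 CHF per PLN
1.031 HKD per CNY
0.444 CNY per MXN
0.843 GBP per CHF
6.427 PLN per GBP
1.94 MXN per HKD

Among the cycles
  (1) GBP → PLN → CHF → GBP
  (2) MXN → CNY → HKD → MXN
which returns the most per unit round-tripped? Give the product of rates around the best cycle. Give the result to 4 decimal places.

(1) 6.427 × 0.1809 × 0.843 = 0.98011
(2) 0.444 × 1.031 × 1.94 = 0.88806
Highest is cycle (1) at 0.9801 (≤1, no arbitrage).

0.9801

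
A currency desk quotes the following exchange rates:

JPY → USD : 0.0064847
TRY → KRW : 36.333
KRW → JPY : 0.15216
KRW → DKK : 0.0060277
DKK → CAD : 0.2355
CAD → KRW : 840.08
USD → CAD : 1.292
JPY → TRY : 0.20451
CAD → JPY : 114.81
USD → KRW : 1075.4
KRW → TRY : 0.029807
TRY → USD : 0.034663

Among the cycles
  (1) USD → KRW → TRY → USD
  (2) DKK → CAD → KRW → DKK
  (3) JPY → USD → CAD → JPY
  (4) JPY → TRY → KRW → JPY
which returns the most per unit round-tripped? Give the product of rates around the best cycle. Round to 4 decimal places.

1.1925

(1) 1075.4 × 0.029807 × 0.034663 = 1.11110
(2) 0.2355 × 840.08 × 0.0060277 = 1.19251
(3) 0.0064847 × 1.292 × 114.81 = 0.96190
(4) 0.20451 × 36.333 × 0.15216 = 1.13062
Highest is cycle (2) at 1.1925 (>1, arbitrage).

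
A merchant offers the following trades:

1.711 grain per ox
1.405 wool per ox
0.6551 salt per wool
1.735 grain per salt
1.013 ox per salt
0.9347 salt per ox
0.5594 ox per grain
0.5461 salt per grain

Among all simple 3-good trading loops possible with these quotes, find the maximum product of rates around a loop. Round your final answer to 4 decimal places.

0.9465

salt→ox→grain→salt: 1.013 × 1.711 × 0.5461 = 0.94652
salt→ox→wool→salt: 1.013 × 1.405 × 0.6551 = 0.93238
salt→grain→ox→salt: 1.735 × 0.5594 × 0.9347 = 0.90718
Maximum is salt→ox→grain→salt at 0.9465; no arbitrage — every cycle loses value.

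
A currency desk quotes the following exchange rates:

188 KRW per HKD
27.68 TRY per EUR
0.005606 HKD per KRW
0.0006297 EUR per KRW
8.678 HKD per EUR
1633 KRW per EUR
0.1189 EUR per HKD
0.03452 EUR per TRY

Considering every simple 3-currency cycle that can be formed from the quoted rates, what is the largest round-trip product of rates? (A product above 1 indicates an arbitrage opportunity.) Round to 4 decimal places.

1.0885

EUR→KRW→HKD→EUR: 1633 × 0.005606 × 0.1189 = 1.08848
EUR→HKD→KRW→EUR: 8.678 × 188 × 0.0006297 = 1.02733
Maximum is EUR→KRW→HKD→EUR at 1.0885; arbitrage exists.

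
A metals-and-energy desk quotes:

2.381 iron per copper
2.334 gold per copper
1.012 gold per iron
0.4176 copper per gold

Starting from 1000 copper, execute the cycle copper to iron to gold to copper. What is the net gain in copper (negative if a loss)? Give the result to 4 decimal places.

1000 copper × 2.381 = 2381 iron
2381 iron × 1.012 = 2409.572 gold
2409.572 gold × 0.4176 = 1006.2372672 copper
Net change: 1006.2372672 − 1000 = 6.2372672 copper

6.2373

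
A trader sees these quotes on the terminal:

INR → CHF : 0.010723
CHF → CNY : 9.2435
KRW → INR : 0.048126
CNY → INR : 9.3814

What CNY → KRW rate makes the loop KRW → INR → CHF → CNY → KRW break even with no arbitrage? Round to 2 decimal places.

209.64

Known legs of the cycle: 0.048126 × 0.010723 × 9.2435 = 0.004770155298363
For no arbitrage the full-cycle product must be 1, so the missing rate is 1 / 0.004770155298363 ≈ 209.6368.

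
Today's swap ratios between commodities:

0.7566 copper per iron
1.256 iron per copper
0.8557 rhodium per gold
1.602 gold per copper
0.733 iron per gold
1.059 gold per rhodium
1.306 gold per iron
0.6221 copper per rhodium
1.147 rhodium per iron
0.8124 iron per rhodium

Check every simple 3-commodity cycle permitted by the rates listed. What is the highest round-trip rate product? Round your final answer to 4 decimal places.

0.9079

rhodium→iron→gold→rhodium: 0.8124 × 1.306 × 0.8557 = 0.90789
rhodium→copper→iron→rhodium: 0.6221 × 1.256 × 1.147 = 0.89622
rhodium→gold→iron→rhodium: 1.059 × 0.733 × 1.147 = 0.89036
copper→gold→iron→copper: 1.602 × 0.733 × 0.7566 = 0.88845
rhodium→copper→gold→rhodium: 0.6221 × 1.602 × 0.8557 = 0.85279
Maximum is rhodium→iron→gold→rhodium at 0.9079; no arbitrage — every cycle loses value.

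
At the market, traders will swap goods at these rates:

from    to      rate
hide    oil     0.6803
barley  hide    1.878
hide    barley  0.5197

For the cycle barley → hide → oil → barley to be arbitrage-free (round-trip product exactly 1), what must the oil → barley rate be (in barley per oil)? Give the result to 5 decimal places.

Known legs of the cycle: 1.878 × 0.6803 = 1.2776034
For no arbitrage the full-cycle product must be 1, so the missing rate is 1 / 1.2776034 ≈ 0.7827155.

0.78272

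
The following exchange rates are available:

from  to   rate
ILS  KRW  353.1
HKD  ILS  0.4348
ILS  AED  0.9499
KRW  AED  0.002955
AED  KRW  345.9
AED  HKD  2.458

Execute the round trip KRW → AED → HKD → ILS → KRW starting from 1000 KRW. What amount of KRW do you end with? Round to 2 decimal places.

1115.13

1000 KRW × 0.002955 = 2.955 AED
2.955 AED × 2.458 = 7.26339 HKD
7.26339 HKD × 0.4348 = 3.158121972 ILS
3.158121972 ILS × 353.1 = 1115.1328683132 KRW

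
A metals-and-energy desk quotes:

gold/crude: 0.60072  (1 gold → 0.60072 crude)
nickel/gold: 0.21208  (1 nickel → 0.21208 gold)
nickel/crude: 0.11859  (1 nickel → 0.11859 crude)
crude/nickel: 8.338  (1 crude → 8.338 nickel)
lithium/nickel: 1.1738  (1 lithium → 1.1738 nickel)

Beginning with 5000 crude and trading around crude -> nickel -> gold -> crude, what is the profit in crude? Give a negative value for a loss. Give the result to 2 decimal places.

5000 crude × 8.338 = 41690 nickel
41690 nickel × 0.21208 = 8841.6152 gold
8841.6152 gold × 0.60072 = 5311.335082944 crude
Net change: 5311.335082944 − 5000 = 311.335082944 crude

311.34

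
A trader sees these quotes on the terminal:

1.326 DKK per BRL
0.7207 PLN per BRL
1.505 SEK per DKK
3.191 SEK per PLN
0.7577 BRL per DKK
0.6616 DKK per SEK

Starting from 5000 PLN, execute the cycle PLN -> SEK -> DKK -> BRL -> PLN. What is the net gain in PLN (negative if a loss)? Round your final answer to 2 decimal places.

5000 PLN × 3.191 = 15955 SEK
15955 SEK × 0.6616 = 10555.828 DKK
10555.828 DKK × 0.7577 = 7998.1508756 BRL
7998.1508756 BRL × 0.7207 = 5764.26733604492 PLN
Net change: 5764.26733604492 − 5000 = 764.26733604492 PLN

764.27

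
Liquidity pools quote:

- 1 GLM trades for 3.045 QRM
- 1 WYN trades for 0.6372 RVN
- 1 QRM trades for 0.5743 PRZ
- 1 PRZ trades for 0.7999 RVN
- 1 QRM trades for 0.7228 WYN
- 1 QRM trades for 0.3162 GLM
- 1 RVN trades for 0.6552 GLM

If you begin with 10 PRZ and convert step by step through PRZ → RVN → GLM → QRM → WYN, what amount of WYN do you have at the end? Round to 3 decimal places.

11.535

10 PRZ × 0.7999 = 7.999 RVN
7.999 RVN × 0.6552 = 5.2409448 GLM
5.2409448 GLM × 3.045 = 15.958676916 QRM
15.958676916 QRM × 0.7228 = 11.5349316748848 WYN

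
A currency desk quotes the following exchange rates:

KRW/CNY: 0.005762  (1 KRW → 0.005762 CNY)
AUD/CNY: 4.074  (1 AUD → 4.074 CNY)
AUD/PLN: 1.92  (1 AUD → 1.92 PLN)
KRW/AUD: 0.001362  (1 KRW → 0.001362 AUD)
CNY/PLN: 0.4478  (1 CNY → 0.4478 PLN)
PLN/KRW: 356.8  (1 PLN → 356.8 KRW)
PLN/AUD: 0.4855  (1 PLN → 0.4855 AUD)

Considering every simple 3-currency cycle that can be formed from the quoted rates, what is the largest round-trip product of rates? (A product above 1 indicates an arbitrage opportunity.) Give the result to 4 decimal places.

0.9330

PLN→KRW→AUD→PLN: 356.8 × 0.001362 × 1.92 = 0.93305
PLN→KRW→CNY→PLN: 356.8 × 0.005762 × 0.4478 = 0.92062
PLN→AUD→CNY→PLN: 0.4855 × 4.074 × 0.4478 = 0.88572
Maximum is PLN→KRW→AUD→PLN at 0.9330; no arbitrage — every cycle loses value.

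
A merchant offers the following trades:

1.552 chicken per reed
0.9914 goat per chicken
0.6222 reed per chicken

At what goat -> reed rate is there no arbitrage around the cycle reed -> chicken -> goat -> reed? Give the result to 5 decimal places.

Known legs of the cycle: 1.552 × 0.9914 = 1.5386528
For no arbitrage the full-cycle product must be 1, so the missing rate is 1 / 1.5386528 ≈ 0.6499192.

0.64992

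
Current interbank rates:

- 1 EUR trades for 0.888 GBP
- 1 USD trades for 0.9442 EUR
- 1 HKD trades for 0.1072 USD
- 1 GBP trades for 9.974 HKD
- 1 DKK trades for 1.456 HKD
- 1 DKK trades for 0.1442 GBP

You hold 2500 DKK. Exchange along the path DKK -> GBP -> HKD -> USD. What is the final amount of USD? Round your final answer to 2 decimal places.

2500 DKK × 0.1442 = 360.5 GBP
360.5 GBP × 9.974 = 3595.627 HKD
3595.627 HKD × 0.1072 = 385.4512144 USD

385.45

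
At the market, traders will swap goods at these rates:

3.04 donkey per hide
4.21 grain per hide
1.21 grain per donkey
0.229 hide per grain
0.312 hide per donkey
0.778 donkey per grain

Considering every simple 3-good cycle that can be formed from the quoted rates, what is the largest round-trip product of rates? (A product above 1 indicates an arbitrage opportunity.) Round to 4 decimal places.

1.0219

hide→grain→donkey→hide: 4.21 × 0.778 × 0.312 = 1.02192
hide→donkey→grain→hide: 3.04 × 1.21 × 0.229 = 0.84235
Maximum is hide→grain→donkey→hide at 1.0219; arbitrage exists.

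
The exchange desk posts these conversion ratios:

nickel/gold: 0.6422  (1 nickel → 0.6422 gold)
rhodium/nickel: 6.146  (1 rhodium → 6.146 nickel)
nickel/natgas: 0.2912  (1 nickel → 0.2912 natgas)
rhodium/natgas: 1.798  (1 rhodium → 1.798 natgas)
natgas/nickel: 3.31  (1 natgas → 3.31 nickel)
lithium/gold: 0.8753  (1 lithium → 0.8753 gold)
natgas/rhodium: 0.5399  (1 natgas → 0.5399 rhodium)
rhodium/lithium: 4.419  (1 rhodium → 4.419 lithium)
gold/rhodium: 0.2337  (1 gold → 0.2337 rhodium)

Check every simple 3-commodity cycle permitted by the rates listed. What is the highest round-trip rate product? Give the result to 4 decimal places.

natgas→rhodium→nickel→natgas: 0.5399 × 6.146 × 0.2912 = 0.96627
gold→rhodium→nickel→gold: 0.2337 × 6.146 × 0.6422 = 0.92240
gold→rhodium→lithium→gold: 0.2337 × 4.419 × 0.8753 = 0.90394
Maximum is natgas→rhodium→nickel→natgas at 0.9663; no arbitrage — every cycle loses value.

0.9663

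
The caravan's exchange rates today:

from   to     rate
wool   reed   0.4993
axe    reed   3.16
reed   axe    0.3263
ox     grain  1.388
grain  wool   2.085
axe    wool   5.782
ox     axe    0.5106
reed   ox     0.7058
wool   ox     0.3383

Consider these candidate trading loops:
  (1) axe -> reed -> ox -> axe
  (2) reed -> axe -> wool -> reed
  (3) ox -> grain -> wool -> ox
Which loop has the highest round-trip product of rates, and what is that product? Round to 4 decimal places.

(1) 3.16 × 0.7058 × 0.5106 = 1.13881
(2) 0.3263 × 5.782 × 0.4993 = 0.94201
(3) 1.388 × 2.085 × 0.3383 = 0.97903
Highest is cycle (1) at 1.1388 (>1, arbitrage).

1.1388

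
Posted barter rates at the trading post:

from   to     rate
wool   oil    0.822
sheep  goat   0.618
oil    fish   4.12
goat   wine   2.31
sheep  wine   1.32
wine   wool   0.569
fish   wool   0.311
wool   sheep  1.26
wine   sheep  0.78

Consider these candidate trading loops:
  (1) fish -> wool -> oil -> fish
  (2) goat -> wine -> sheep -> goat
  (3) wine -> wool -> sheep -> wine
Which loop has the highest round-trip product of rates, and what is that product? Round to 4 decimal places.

1.1135

(1) 0.311 × 0.822 × 4.12 = 1.05325
(2) 2.31 × 0.78 × 0.618 = 1.11351
(3) 0.569 × 1.26 × 1.32 = 0.94636
Highest is cycle (2) at 1.1135 (>1, arbitrage).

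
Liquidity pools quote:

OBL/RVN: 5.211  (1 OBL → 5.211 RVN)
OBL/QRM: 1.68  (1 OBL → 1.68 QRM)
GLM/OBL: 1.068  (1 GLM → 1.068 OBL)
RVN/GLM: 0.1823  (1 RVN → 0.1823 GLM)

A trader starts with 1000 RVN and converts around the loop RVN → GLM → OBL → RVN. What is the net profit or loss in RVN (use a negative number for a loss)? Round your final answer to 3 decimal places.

1000 RVN × 0.1823 = 182.3 GLM
182.3 GLM × 1.068 = 194.6964 OBL
194.6964 OBL × 5.211 = 1014.5629404 RVN
Net change: 1014.5629404 − 1000 = 14.5629404 RVN

14.563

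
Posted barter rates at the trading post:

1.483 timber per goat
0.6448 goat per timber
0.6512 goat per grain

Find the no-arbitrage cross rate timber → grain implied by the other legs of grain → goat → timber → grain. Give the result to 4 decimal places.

Known legs of the cycle: 0.6512 × 1.483 = 0.9657296
For no arbitrage the full-cycle product must be 1, so the missing rate is 1 / 0.9657296 ≈ 1.035487.

1.0355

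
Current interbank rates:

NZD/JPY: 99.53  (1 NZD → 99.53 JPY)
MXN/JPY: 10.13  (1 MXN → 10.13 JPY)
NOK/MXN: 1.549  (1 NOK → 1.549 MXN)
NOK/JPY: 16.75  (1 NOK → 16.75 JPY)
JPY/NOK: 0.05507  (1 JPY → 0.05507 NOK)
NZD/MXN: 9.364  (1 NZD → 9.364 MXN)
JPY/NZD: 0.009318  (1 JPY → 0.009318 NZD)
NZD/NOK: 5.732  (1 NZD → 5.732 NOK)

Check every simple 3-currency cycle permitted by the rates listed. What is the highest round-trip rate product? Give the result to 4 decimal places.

0.8946

NZD→NOK→JPY→NZD: 5.732 × 16.75 × 0.009318 = 0.89463
MXN→JPY→NZD→MXN: 10.13 × 0.009318 × 9.364 = 0.88388
MXN→JPY→NOK→MXN: 10.13 × 0.05507 × 1.549 = 0.86412
Maximum is NZD→NOK→JPY→NZD at 0.8946; no arbitrage — every cycle loses value.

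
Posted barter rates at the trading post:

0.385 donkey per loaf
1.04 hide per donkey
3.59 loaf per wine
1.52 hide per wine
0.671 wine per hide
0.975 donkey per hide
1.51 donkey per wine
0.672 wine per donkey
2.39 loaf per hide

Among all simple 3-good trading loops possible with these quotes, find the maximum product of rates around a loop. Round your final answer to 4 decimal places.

1.0537

donkey→hide→wine→donkey: 1.04 × 0.671 × 1.51 = 1.05374
donkey→wine→hide→donkey: 0.672 × 1.52 × 0.975 = 0.99590
donkey→hide→loaf→donkey: 1.04 × 2.39 × 0.385 = 0.95696
donkey→wine→loaf→donkey: 0.672 × 3.59 × 0.385 = 0.92880
Maximum is donkey→hide→wine→donkey at 1.0537; arbitrage exists.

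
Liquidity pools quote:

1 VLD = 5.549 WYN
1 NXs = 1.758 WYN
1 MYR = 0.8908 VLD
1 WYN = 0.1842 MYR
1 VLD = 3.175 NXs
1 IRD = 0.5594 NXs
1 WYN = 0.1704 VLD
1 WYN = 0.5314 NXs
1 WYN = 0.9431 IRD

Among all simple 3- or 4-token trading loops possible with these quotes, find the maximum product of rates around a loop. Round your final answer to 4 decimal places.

WYN→VLD→NXs→WYN: 0.1704 × 3.175 × 1.758 = 0.95111
WYN→IRD→NXs→WYN: 0.9431 × 0.5594 × 1.758 = 0.92747
WYN→MYR→VLD→NXs→WYN: 0.1842 × 0.8908 × 3.175 × 1.758 = 0.91587
WYN→MYR→VLD→WYN: 0.1842 × 0.8908 × 5.549 = 0.91051
Maximum is WYN→VLD→NXs→WYN at 0.9511; no arbitrage — every cycle loses value.

0.9511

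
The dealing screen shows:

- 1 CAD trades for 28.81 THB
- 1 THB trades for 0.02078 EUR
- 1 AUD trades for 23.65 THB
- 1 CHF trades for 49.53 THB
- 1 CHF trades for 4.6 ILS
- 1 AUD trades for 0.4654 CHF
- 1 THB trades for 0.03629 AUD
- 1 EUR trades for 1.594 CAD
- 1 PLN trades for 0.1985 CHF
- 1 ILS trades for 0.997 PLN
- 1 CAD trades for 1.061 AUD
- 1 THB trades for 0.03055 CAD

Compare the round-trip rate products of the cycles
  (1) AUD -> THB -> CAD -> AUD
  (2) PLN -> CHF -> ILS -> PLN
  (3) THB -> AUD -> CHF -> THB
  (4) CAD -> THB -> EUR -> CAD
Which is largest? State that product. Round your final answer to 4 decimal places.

(1) 23.65 × 0.03055 × 1.061 = 0.76658
(2) 0.1985 × 4.6 × 0.997 = 0.91036
(3) 0.03629 × 0.4654 × 49.53 = 0.83653
(4) 28.81 × 0.02078 × 1.594 = 0.95428
Highest is cycle (4) at 0.9543 (≤1, no arbitrage).

0.9543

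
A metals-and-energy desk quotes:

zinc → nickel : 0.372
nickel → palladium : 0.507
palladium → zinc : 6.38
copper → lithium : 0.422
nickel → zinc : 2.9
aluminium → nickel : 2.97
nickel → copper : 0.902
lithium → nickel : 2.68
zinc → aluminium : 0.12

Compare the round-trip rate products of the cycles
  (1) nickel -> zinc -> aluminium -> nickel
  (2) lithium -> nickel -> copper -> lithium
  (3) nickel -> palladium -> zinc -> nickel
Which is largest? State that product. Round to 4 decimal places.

1.2033

(1) 2.9 × 0.12 × 2.97 = 1.03356
(2) 2.68 × 0.902 × 0.422 = 1.02013
(3) 0.507 × 6.38 × 0.372 = 1.20329
Highest is cycle (3) at 1.2033 (>1, arbitrage).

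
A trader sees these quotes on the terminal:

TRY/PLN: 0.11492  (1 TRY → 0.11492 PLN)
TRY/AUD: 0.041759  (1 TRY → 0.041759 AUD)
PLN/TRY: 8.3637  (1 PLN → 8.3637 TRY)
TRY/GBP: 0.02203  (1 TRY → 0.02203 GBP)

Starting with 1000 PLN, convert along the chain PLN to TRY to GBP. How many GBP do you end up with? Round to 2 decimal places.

1000 PLN × 8.3637 = 8363.7 TRY
8363.7 TRY × 0.02203 = 184.252311 GBP

184.25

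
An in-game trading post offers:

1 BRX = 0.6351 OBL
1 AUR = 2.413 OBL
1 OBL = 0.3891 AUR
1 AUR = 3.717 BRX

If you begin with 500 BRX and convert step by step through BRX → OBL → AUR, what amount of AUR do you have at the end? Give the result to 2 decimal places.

123.56

500 BRX × 0.6351 = 317.55 OBL
317.55 OBL × 0.3891 = 123.558705 AUR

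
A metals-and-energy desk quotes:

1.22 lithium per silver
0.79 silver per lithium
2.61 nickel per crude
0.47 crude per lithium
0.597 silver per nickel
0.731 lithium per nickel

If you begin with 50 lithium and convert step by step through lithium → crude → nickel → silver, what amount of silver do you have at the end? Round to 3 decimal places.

36.617

50 lithium × 0.47 = 23.5 crude
23.5 crude × 2.61 = 61.335 nickel
61.335 nickel × 0.597 = 36.616995 silver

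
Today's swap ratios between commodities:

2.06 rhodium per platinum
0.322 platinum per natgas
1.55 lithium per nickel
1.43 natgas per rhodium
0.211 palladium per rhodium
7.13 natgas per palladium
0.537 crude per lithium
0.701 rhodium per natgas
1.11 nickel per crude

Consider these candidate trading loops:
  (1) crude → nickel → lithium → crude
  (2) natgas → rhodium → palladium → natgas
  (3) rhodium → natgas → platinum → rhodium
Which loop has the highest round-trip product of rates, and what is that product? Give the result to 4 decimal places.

(1) 1.11 × 1.55 × 0.537 = 0.92391
(2) 0.701 × 0.211 × 7.13 = 1.05461
(3) 1.43 × 0.322 × 2.06 = 0.94855
Highest is cycle (2) at 1.0546 (>1, arbitrage).

1.0546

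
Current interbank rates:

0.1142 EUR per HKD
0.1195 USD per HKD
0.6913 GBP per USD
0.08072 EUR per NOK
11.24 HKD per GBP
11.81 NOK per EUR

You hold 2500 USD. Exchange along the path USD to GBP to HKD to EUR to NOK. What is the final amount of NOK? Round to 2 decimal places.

26199.25

2500 USD × 0.6913 = 1728.25 GBP
1728.25 GBP × 11.24 = 19425.53 HKD
19425.53 HKD × 0.1142 = 2218.395526 EUR
2218.395526 EUR × 11.81 = 26199.25116206 NOK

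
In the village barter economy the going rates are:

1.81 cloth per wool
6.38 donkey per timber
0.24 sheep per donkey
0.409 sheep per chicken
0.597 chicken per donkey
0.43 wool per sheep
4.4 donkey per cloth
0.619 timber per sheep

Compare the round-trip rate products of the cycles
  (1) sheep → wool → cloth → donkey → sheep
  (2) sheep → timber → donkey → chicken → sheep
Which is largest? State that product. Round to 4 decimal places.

0.9643

(1) 0.43 × 1.81 × 4.4 × 0.24 = 0.82188
(2) 0.619 × 6.38 × 0.597 × 0.409 = 0.96429
Highest is cycle (2) at 0.9643 (≤1, no arbitrage).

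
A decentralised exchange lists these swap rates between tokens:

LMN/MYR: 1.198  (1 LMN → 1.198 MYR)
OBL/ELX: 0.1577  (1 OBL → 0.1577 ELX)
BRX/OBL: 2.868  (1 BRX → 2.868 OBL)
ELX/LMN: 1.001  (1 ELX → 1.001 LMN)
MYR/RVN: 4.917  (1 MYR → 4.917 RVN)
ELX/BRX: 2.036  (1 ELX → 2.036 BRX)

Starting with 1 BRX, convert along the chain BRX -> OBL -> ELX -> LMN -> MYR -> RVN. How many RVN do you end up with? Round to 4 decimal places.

2.6669

1 BRX × 2.868 = 2.868 OBL
2.868 OBL × 0.1577 = 0.4522836 ELX
0.4522836 ELX × 1.001 = 0.4527358836 LMN
0.4527358836 LMN × 1.198 = 0.5423775885528 MYR
0.5423775885528 MYR × 4.917 = 2.6668706029141176 RVN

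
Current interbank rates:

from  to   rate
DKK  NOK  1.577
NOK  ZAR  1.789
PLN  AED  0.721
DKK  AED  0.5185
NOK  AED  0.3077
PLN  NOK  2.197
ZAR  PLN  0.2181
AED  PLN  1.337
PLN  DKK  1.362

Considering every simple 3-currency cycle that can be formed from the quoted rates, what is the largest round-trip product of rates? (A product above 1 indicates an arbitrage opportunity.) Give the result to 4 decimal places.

PLN→DKK→AED→PLN: 1.362 × 0.5185 × 1.337 = 0.94419
NOK→AED→PLN→NOK: 0.3077 × 1.337 × 2.197 = 0.90383
NOK→ZAR→PLN→NOK: 1.789 × 0.2181 × 2.197 = 0.85723
Maximum is PLN→DKK→AED→PLN at 0.9442; no arbitrage — every cycle loses value.

0.9442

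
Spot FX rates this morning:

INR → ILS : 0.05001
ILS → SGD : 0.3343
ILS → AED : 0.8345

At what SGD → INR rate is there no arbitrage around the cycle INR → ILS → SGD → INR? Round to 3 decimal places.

Known legs of the cycle: 0.05001 × 0.3343 = 0.016718343
For no arbitrage the full-cycle product must be 1, so the missing rate is 1 / 0.016718343 ≈ 59.81454.

59.815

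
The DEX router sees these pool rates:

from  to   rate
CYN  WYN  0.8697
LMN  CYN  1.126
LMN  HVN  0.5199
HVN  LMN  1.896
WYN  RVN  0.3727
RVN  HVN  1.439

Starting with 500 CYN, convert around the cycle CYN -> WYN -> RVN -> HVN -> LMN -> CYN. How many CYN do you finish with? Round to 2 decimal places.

497.89

500 CYN × 0.8697 = 434.85 WYN
434.85 WYN × 0.3727 = 162.068595 RVN
162.068595 RVN × 1.439 = 233.216708205 HVN
233.216708205 HVN × 1.896 = 442.17887875668 LMN
442.17887875668 LMN × 1.126 = 497.89341748002168 CYN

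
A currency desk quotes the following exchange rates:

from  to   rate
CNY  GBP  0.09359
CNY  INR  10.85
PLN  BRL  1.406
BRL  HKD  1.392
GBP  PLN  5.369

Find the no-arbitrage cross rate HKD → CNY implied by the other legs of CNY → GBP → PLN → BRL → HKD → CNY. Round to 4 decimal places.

1.0168

Known legs of the cycle: 0.09359 × 5.369 × 1.406 × 1.392 = 0.98343895514592
For no arbitrage the full-cycle product must be 1, so the missing rate is 1 / 0.98343895514592 ≈ 1.016840.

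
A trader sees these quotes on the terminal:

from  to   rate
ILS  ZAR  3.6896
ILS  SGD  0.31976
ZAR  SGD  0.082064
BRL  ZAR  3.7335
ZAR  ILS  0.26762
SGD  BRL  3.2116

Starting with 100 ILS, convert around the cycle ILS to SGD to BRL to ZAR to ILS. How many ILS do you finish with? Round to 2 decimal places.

102.61

100 ILS × 0.31976 = 31.976 SGD
31.976 SGD × 3.2116 = 102.6941216 BRL
102.6941216 BRL × 3.7335 = 383.4085029936 ZAR
383.4085029936 ZAR × 0.26762 = 102.607783571147232 ILS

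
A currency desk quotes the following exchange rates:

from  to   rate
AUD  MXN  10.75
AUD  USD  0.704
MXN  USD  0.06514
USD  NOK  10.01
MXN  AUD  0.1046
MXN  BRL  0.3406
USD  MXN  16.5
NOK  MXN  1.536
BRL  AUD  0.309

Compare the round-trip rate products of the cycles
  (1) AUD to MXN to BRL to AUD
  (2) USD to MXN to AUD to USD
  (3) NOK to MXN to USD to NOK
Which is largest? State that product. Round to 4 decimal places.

1.2150

(1) 10.75 × 0.3406 × 0.309 = 1.13139
(2) 16.5 × 0.1046 × 0.704 = 1.21503
(3) 1.536 × 0.06514 × 10.01 = 1.00155
Highest is cycle (2) at 1.2150 (>1, arbitrage).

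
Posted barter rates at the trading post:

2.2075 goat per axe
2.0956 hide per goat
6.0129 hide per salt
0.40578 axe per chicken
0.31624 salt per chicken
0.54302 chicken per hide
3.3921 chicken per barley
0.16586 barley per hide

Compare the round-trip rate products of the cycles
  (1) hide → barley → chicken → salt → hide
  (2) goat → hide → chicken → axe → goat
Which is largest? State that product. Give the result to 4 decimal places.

1.0698

(1) 0.16586 × 3.3921 × 0.31624 × 6.0129 = 1.06982
(2) 2.0956 × 0.54302 × 0.40578 × 2.2075 = 1.01933
Highest is cycle (1) at 1.0698 (>1, arbitrage).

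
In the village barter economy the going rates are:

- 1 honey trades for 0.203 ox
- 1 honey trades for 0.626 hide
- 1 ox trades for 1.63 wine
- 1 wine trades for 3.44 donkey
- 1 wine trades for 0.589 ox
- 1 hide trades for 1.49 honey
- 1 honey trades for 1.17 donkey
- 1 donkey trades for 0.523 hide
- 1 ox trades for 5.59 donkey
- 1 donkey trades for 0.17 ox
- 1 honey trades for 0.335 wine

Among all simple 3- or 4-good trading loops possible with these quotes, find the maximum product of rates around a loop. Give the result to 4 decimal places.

0.9532

wine→donkey→ox→wine: 3.44 × 0.17 × 1.63 = 0.95322
honey→donkey→hide→honey: 1.17 × 0.523 × 1.49 = 0.91175
honey→wine→donkey→hide→honey: 0.335 × 3.44 × 0.523 × 1.49 = 0.89803
honey→ox→donkey→hide→honey: 0.203 × 5.59 × 0.523 × 1.49 = 0.88429
Maximum is wine→donkey→ox→wine at 0.9532; no arbitrage — every cycle loses value.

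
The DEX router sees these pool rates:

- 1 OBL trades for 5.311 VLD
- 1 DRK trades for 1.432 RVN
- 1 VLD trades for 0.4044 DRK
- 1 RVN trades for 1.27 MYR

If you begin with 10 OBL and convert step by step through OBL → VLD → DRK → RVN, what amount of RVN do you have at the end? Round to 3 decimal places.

30.756

10 OBL × 5.311 = 53.11 VLD
53.11 VLD × 0.4044 = 21.477684 DRK
21.477684 DRK × 1.432 = 30.756043488 RVN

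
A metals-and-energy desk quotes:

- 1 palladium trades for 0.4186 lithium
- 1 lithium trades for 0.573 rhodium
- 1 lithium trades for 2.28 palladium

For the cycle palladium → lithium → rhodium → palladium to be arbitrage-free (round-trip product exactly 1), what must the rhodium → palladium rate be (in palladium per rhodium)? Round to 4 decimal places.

Known legs of the cycle: 0.4186 × 0.573 = 0.2398578
For no arbitrage the full-cycle product must be 1, so the missing rate is 1 / 0.2398578 ≈ 4.169137.

4.1691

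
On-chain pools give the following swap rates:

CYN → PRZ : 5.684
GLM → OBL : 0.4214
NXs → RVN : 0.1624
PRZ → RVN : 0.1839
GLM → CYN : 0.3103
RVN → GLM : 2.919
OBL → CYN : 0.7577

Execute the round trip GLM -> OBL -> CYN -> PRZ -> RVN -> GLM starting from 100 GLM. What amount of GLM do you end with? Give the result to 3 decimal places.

100 GLM × 0.4214 = 42.14 OBL
42.14 OBL × 0.7577 = 31.929478 CYN
31.929478 CYN × 5.684 = 181.487152952 PRZ
181.487152952 PRZ × 0.1839 = 33.3754874278728 RVN
33.3754874278728 RVN × 2.919 = 97.4230478019607032 GLM

97.423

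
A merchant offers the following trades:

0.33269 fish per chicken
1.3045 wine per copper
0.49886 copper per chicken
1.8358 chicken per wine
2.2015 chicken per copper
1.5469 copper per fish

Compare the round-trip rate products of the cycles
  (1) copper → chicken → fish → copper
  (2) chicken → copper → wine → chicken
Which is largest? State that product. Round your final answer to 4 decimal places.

1.1947

(1) 2.2015 × 0.33269 × 1.5469 = 1.13298
(2) 0.49886 × 1.3045 × 1.8358 = 1.19467
Highest is cycle (2) at 1.1947 (>1, arbitrage).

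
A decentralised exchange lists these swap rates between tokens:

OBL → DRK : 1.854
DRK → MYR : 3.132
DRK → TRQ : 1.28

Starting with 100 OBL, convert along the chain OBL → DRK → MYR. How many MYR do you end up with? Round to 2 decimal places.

580.67

100 OBL × 1.854 = 185.4 DRK
185.4 DRK × 3.132 = 580.6728 MYR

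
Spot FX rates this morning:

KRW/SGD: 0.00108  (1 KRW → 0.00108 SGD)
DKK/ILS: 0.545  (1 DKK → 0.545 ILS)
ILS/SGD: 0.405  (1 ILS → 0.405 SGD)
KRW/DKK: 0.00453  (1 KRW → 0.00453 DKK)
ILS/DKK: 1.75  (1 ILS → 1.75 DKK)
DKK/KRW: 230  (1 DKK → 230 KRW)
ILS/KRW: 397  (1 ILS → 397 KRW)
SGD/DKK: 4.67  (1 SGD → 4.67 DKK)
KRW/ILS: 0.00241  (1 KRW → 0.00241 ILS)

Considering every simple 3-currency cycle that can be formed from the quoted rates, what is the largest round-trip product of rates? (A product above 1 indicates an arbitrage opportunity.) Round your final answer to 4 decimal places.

KRW→SGD→DKK→KRW: 0.00108 × 4.67 × 230 = 1.16003
ILS→SGD→DKK→ILS: 0.405 × 4.67 × 0.545 = 1.03079
KRW→DKK→ILS→KRW: 0.00453 × 0.545 × 397 = 0.98013
KRW→ILS→DKK→KRW: 0.00241 × 1.75 × 230 = 0.97003
Maximum is KRW→SGD→DKK→KRW at 1.1600; arbitrage exists.

1.1600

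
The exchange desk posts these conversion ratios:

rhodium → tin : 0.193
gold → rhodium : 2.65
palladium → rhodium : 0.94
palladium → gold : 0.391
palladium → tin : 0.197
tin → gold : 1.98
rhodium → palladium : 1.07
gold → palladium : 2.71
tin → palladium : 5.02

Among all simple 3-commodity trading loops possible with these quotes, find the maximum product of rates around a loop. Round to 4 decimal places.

gold→rhodium→palladium→gold: 2.65 × 1.07 × 0.391 = 1.10868
gold→palladium→tin→gold: 2.71 × 0.197 × 1.98 = 1.05706
gold→rhodium→tin→gold: 2.65 × 0.193 × 1.98 = 1.01267
tin→palladium→rhodium→tin: 5.02 × 0.94 × 0.193 = 0.91073
Maximum is gold→rhodium→palladium→gold at 1.1087; arbitrage exists.

1.1087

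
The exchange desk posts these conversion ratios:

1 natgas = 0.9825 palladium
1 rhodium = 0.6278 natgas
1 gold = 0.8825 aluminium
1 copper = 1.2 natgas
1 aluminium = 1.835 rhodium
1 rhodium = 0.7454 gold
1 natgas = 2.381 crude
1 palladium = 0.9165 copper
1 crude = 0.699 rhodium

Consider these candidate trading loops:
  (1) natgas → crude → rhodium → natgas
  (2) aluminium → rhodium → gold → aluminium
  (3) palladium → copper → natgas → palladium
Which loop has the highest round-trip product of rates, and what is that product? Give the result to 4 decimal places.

(1) 2.381 × 0.699 × 0.6278 = 1.04486
(2) 1.835 × 0.7454 × 0.8825 = 1.20709
(3) 0.9165 × 1.2 × 0.9825 = 1.08055
Highest is cycle (2) at 1.2071 (>1, arbitrage).

1.2071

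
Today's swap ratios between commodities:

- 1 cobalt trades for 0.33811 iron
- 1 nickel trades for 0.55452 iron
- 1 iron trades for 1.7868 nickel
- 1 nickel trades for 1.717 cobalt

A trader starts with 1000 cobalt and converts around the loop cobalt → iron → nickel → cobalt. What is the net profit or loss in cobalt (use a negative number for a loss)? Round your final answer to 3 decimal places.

37.300

1000 cobalt × 0.33811 = 338.11 iron
338.11 iron × 1.7868 = 604.134948 nickel
604.134948 nickel × 1.717 = 1037.299705716 cobalt
Net change: 1037.299705716 − 1000 = 37.299705716 cobalt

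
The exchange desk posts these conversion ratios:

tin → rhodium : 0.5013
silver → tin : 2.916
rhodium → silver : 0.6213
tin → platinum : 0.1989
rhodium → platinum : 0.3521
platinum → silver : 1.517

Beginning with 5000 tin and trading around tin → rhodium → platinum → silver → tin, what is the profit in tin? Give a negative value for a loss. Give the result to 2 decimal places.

-1096.03

5000 tin × 0.5013 = 2506.5 rhodium
2506.5 rhodium × 0.3521 = 882.53865 platinum
882.53865 platinum × 1.517 = 1338.81113205 silver
1338.81113205 silver × 2.916 = 3903.9732610578 tin
Net change: 3903.9732610578 − 5000 = -1096.0267389422 tin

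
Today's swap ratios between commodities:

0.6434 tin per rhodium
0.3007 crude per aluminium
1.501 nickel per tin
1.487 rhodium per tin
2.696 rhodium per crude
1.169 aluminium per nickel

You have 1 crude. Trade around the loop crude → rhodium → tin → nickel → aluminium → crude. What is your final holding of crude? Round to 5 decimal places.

0.91523

1 crude × 2.696 = 2.696 rhodium
2.696 rhodium × 0.6434 = 1.7346064 tin
1.7346064 tin × 1.501 = 2.6036442064 nickel
2.6036442064 nickel × 1.169 = 3.0436600772816 aluminium
3.0436600772816 aluminium × 0.3007 = 0.91522858523857712 crude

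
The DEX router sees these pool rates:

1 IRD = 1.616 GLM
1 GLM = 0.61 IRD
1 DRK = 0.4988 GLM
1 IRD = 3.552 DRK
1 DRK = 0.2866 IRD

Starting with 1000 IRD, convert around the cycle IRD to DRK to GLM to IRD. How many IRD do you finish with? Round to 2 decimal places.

1000 IRD × 3.552 = 3552 DRK
3552 DRK × 0.4988 = 1771.7376 GLM
1771.7376 GLM × 0.61 = 1080.759936 IRD

1080.76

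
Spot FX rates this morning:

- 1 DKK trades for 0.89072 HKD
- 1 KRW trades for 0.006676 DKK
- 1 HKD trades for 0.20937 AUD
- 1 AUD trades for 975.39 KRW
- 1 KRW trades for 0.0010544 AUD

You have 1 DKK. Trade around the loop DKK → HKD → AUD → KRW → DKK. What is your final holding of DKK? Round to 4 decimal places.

1.2144

1 DKK × 0.89072 = 0.89072 HKD
0.89072 HKD × 0.20937 = 0.1864900464 AUD
0.1864900464 AUD × 975.39 = 181.900526358096 KRW
181.900526358096 KRW × 0.006676 = 1.214367913966648896 DKK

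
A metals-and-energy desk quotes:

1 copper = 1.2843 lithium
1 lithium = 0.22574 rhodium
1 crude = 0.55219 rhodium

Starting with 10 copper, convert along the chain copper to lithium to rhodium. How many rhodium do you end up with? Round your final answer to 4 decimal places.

10 copper × 1.2843 = 12.843 lithium
12.843 lithium × 0.22574 = 2.89917882 rhodium

2.8992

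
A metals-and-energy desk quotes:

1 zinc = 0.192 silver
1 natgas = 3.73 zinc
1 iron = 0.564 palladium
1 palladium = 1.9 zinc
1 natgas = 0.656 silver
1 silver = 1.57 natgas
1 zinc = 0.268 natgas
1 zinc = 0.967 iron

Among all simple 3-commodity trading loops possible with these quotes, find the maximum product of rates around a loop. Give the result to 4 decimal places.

silver→natgas→zinc→silver: 1.57 × 3.73 × 0.192 = 1.12437
zinc→iron→palladium→zinc: 0.967 × 0.564 × 1.9 = 1.03624
Maximum is silver→natgas→zinc→silver at 1.1244; arbitrage exists.

1.1244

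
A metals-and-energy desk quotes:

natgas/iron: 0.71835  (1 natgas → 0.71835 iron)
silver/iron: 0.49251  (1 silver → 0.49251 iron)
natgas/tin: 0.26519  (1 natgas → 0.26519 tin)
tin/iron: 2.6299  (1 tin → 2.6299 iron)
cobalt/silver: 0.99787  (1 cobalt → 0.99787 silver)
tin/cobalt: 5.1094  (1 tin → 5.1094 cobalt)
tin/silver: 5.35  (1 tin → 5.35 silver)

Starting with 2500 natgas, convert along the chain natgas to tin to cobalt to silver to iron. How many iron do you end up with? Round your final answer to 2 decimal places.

1664.78

2500 natgas × 0.26519 = 662.975 tin
662.975 tin × 5.1094 = 3387.404465 cobalt
3387.404465 cobalt × 0.99787 = 3380.18929348955 silver
3380.18929348955 silver × 0.49251 = 1664.7770289365382705 iron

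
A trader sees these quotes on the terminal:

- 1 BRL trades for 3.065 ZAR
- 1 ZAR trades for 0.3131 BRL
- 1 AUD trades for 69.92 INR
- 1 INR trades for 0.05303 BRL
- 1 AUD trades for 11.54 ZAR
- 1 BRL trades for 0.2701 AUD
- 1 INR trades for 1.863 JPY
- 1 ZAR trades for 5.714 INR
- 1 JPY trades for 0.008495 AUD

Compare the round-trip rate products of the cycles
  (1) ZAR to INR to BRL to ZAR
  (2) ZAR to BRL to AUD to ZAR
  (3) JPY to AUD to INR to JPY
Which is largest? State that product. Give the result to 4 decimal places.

(1) 5.714 × 0.05303 × 3.065 = 0.92874
(2) 0.3131 × 0.2701 × 11.54 = 0.97592
(3) 0.008495 × 69.92 × 1.863 = 1.10657
Highest is cycle (3) at 1.1066 (>1, arbitrage).

1.1066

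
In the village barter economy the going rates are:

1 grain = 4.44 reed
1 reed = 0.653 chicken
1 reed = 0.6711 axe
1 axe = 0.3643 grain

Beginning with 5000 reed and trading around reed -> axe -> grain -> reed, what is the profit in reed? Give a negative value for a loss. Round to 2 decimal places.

5000 reed × 0.6711 = 3355.5 axe
3355.5 axe × 0.3643 = 1222.40865 grain
1222.40865 grain × 4.44 = 5427.494406 reed
Net change: 5427.494406 − 5000 = 427.494406 reed

427.49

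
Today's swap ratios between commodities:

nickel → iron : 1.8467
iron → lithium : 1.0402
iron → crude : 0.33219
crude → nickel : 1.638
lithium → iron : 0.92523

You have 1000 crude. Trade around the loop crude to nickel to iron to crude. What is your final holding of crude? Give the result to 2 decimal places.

1004.84

1000 crude × 1.638 = 1638 nickel
1638 nickel × 1.8467 = 3024.8946 iron
3024.8946 iron × 0.33219 = 1004.839737174 crude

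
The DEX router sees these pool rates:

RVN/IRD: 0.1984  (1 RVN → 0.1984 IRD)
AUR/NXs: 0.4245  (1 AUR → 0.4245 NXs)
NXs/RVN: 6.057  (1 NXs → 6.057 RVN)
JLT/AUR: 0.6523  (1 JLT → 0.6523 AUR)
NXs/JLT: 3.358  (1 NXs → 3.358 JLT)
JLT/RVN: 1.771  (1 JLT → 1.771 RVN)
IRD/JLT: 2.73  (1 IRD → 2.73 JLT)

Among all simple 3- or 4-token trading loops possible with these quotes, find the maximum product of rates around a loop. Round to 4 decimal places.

JLT→RVN→IRD→JLT: 1.771 × 0.1984 × 2.73 = 0.95923
JLT→AUR→NXs→JLT: 0.6523 × 0.4245 × 3.358 = 0.92983
Maximum is JLT→RVN→IRD→JLT at 0.9592; no arbitrage — every cycle loses value.

0.9592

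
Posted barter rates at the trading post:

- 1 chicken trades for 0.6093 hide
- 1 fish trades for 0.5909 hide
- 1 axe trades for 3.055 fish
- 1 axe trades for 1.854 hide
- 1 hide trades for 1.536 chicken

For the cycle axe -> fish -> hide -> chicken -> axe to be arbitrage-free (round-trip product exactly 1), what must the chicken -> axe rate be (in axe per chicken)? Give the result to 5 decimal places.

0.36065

Known legs of the cycle: 3.055 × 0.5909 × 1.536 = 2.772786432
For no arbitrage the full-cycle product must be 1, so the missing rate is 1 / 2.772786432 ≈ 0.3606480.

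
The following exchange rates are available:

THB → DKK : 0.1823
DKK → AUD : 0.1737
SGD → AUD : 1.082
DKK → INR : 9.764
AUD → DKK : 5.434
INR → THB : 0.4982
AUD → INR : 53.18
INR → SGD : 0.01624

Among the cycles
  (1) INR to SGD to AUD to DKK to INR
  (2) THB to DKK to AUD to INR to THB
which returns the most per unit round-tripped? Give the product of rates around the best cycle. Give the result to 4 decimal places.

0.9323

(1) 0.01624 × 1.082 × 5.434 × 9.764 = 0.93231
(2) 0.1823 × 0.1737 × 53.18 × 0.4982 = 0.83895
Highest is cycle (1) at 0.9323 (≤1, no arbitrage).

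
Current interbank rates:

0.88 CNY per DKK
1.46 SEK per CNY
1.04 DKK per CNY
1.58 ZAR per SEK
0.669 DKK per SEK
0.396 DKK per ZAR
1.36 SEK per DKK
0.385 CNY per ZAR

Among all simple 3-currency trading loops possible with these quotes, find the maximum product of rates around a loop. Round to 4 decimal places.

0.8881

ZAR→CNY→SEK→ZAR: 0.385 × 1.46 × 1.58 = 0.88812
CNY→SEK→DKK→CNY: 1.46 × 0.669 × 0.88 = 0.85953
ZAR→DKK→SEK→ZAR: 0.396 × 1.36 × 1.58 = 0.85092
Maximum is ZAR→CNY→SEK→ZAR at 0.8881; no arbitrage — every cycle loses value.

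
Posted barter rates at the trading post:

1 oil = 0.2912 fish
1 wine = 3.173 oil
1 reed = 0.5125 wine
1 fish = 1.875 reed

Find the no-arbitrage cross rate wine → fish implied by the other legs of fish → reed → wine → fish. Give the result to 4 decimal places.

Known legs of the cycle: 1.875 × 0.5125 = 0.9609375
For no arbitrage the full-cycle product must be 1, so the missing rate is 1 / 0.9609375 ≈ 1.040650.

1.0407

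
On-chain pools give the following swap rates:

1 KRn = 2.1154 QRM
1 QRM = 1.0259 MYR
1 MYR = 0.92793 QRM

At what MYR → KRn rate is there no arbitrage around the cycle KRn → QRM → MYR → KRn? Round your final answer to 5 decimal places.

Known legs of the cycle: 2.1154 × 1.0259 = 2.17018886
For no arbitrage the full-cycle product must be 1, so the missing rate is 1 / 2.17018886 ≈ 0.4607894.

0.46079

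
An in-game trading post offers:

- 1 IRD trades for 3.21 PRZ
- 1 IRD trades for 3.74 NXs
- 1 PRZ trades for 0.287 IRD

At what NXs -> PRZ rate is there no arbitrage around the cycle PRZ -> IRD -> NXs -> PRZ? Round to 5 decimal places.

0.93164

Known legs of the cycle: 0.287 × 3.74 = 1.07338
For no arbitrage the full-cycle product must be 1, so the missing rate is 1 / 1.07338 ≈ 0.9316365.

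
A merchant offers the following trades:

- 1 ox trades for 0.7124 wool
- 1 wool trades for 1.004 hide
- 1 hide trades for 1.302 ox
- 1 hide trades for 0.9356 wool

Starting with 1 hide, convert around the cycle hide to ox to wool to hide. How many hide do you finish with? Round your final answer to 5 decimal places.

1 hide × 1.302 = 1.302 ox
1.302 ox × 0.7124 = 0.9275448 wool
0.9275448 wool × 1.004 = 0.9312549792 hide

0.93125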